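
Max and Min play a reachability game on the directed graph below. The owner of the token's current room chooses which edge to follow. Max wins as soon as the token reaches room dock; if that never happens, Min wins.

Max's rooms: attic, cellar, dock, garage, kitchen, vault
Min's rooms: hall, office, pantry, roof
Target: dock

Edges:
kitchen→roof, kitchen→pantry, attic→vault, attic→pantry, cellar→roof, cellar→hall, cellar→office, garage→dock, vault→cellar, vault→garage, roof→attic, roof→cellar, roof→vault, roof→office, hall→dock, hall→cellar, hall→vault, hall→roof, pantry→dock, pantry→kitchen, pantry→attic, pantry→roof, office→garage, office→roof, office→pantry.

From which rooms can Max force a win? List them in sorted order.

attic, dock, garage, vault

A0 = {dock}
A1: add {garage} — garage (Max) has garage→dock.
A2: add {vault} — vault (Max) has vault→garage.
A3: add {attic} — attic (Max) has attic→vault.
A4 = A3; e.g. kitchen (Max) has no edge into A3. Fixed point.
Max's winning region = {attic, dock, garage, vault}.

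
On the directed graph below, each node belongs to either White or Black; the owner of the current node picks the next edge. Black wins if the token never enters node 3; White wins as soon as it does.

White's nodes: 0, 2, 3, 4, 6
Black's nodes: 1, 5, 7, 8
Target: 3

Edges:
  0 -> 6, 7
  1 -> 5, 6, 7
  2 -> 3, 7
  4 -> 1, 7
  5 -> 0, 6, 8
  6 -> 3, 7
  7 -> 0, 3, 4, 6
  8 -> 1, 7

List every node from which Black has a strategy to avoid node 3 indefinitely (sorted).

A0 = {3}
A1: add {2, 6} — 2 (White) has 2→3; 6 (White) has 6→3.
A2: add {0} — 0 (White) has 0→6.
A3 = A2; e.g. 1 (Black) can still go to 5. Fixed point.
White's attractor = {0, 2, 3, 6}; Black avoids the target exactly from the complement.

1, 4, 5, 7, 8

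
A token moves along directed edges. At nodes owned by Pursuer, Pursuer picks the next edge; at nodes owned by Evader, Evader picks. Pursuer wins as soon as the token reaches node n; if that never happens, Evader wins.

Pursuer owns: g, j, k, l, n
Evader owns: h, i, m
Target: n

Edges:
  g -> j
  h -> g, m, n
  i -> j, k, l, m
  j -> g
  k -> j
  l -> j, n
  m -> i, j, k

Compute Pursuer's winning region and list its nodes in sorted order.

A0 = {n}
A1: add {l} — l (Pursuer) has l→n.
A2 = A1; e.g. g (Pursuer) has no edge into A1. Fixed point.
Pursuer's winning region = {l, n}.

l, n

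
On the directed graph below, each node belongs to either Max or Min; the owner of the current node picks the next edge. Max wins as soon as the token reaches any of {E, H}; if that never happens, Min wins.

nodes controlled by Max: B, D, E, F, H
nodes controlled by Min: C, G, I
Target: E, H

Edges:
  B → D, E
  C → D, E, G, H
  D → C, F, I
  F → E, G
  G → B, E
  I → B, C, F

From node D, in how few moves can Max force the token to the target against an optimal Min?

2

A0 = {E, H}
A1: add {B, F} — B (Max) has B→E; F (Max) has F→E.
A2: add {D, G} — D (Max) has D→F; G (Min): all of {B, E} already in.
D enters the attractor at level 2, so Max can force the target in 2 moves from there.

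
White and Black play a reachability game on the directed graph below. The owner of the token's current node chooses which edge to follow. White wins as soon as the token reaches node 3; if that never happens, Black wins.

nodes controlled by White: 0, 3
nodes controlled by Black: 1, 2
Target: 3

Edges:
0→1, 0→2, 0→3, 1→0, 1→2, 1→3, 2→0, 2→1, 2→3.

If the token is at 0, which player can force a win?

White

A0 = {3}
A1: add {0} — 0 (White) has 0→3.
A2 = A1; e.g. 1 (Black) can still go to 2. Fixed point.
0 ∈ A1, so White can force the target.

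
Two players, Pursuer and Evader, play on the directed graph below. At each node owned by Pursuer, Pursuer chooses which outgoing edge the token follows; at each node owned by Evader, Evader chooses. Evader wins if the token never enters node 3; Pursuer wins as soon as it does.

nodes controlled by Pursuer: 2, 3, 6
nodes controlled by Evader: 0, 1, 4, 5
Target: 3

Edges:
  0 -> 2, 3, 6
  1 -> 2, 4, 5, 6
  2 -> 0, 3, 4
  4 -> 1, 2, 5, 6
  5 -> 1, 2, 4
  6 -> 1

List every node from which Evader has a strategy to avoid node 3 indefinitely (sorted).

A0 = {3}
A1: add {2} — 2 (Pursuer) has 2→3.
A2 = A1; e.g. 0 (Evader) can still go to 6. Fixed point.
Pursuer's attractor = {2, 3}; Evader avoids the target exactly from the complement.

0, 1, 4, 5, 6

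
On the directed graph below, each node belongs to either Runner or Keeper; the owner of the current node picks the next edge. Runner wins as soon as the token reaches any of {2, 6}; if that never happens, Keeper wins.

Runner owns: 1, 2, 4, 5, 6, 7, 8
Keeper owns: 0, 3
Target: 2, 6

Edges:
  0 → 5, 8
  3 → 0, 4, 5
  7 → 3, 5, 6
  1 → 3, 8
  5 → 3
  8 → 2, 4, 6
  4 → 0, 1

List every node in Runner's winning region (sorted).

A0 = {2, 6}
A1: add {7, 8} — 7 (Runner) has 7→6; 8 (Runner) has 8→2.
A2: add {1} — 1 (Runner) has 1→8.
A3: add {4} — 4 (Runner) has 4→1.
A4 = A3; e.g. 0 (Keeper) can still go to 5. Fixed point.
Runner's winning region = {1, 2, 4, 6, 7, 8}.

1, 2, 4, 6, 7, 8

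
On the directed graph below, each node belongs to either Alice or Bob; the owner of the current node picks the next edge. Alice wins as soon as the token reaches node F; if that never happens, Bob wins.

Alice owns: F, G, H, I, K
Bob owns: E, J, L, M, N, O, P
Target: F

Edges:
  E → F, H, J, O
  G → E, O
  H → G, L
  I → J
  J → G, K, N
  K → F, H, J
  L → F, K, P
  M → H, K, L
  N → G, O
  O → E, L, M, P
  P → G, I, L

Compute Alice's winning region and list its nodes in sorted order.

A0 = {F}
A1: add {K} — K (Alice) has K→F.
A2 = A1; e.g. E (Bob) can still go to H. Fixed point.
Alice's winning region = {F, K}.

F, K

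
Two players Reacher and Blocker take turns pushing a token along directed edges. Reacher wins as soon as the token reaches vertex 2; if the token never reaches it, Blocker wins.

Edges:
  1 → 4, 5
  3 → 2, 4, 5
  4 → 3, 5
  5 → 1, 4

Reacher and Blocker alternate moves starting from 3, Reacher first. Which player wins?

Track states (vertex, player-to-move).
A0 = {(2,Reacher), (2,Blocker)}
A1: add {(3,Reacher)}.
(3,Reacher) ∈ A1 ⇒ Reacher forces the target.

Reacher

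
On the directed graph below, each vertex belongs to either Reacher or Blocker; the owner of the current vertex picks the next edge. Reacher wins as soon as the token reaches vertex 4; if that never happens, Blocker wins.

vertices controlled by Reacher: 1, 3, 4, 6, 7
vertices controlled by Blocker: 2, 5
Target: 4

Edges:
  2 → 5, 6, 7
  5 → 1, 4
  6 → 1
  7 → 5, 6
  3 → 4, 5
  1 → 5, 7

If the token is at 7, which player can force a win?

Blocker

A0 = {4}
A1: add {3} — 3 (Reacher) has 3→4.
A2 = A1; e.g. 1 (Reacher) has no edge into A1. Fixed point.
7 never enters the attractor, so Blocker can avoid the target forever.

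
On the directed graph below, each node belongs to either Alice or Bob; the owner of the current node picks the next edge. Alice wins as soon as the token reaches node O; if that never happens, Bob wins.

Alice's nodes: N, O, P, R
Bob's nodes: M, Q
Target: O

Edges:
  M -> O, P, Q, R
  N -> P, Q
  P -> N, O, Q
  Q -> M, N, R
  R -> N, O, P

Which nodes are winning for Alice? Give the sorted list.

N, O, P, R

A0 = {O}
A1: add {P, R} — P (Alice) has P→O; R (Alice) has R→O.
A2: add {N} — N (Alice) has N→P.
A3 = A2; e.g. M (Bob) can still go to Q. Fixed point.
Alice's winning region = {N, O, P, R}.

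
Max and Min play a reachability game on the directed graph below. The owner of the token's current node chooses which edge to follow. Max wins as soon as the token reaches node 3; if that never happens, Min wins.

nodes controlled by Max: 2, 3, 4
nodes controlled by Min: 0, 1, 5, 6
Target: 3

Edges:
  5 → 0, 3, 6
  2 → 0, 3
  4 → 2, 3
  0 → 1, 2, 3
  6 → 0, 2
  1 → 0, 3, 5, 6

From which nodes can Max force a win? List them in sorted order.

A0 = {3}
A1: add {2, 4} — 2 (Max) has 2→3; 4 (Max) has 4→3.
A2 = A1; e.g. 0 (Min) can still go to 1. Fixed point.
Max's winning region = {2, 3, 4}.

2, 3, 4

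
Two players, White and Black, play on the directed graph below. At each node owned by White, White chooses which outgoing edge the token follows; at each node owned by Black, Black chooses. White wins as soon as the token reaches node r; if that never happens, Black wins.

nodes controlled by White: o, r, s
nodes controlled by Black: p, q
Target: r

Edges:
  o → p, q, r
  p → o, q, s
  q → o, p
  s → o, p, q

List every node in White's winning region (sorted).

o, r, s

A0 = {r}
A1: add {o} — o (White) has o→r.
A2: add {s} — s (White) has s→o.
A3 = A2; e.g. p (Black) can still go to q. Fixed point.
White's winning region = {o, r, s}.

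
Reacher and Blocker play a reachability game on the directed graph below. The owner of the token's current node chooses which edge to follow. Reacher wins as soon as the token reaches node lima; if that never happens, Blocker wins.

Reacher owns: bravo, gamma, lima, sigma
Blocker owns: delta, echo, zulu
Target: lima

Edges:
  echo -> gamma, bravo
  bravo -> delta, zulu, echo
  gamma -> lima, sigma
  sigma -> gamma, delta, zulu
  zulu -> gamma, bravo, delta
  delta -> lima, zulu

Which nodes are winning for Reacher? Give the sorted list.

gamma, lima, sigma

A0 = {lima}
A1: add {gamma} — gamma (Reacher) has gamma→lima.
A2: add {sigma} — sigma (Reacher) has sigma→gamma.
A3 = A2; e.g. bravo (Reacher) has no edge into A2. Fixed point.
Reacher's winning region = {gamma, lima, sigma}.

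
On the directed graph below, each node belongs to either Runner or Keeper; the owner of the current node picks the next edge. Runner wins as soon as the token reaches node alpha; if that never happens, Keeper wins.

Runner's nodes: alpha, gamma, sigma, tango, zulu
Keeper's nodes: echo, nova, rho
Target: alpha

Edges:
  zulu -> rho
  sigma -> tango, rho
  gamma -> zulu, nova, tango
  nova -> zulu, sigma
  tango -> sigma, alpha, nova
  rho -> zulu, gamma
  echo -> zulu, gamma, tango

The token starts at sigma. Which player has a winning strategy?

A0 = {alpha}
A1: add {tango} — tango (Runner) has tango→alpha.
A2: add {gamma, sigma} — sigma (Runner) has sigma→tango; gamma (Runner) has gamma→tango.
A3 = A2; e.g. zulu (Runner) has no edge into A2. Fixed point.
sigma ∈ A2, so Runner can force the target.

Runner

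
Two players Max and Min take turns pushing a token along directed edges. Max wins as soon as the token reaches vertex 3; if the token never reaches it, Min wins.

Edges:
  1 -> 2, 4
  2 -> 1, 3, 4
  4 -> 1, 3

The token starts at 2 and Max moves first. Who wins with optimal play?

Track states (vertex, player-to-move).
A0 = {(3,Max), (3,Min)}
A1: add {(2,Max), (4,Max)}.
(2,Max) ∈ A1 ⇒ Max forces the target.

Max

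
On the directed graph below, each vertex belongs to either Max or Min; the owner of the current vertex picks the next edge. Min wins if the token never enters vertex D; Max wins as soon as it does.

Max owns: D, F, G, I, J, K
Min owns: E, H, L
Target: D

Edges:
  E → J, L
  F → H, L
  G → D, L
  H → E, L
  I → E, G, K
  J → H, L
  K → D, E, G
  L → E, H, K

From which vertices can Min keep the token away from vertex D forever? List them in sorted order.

E, F, H, J, L

A0 = {D}
A1: add {G, K} — G (Max) has G→D; K (Max) has K→D.
A2: add {I} — I (Max) has I→G.
A3 = A2; e.g. E (Min) can still go to J. Fixed point.
Max's attractor = {D, G, I, K}; Min avoids the target exactly from the complement.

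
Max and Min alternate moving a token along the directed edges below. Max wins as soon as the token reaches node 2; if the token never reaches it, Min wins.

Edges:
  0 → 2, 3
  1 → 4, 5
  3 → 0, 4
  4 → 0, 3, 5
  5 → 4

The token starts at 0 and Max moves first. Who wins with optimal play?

Max

Track states (vertex, player-to-move).
A0 = {(2,Max), (2,Min)}
A1: add {(0,Max)}.
(0,Max) ∈ A1 ⇒ Max forces the target.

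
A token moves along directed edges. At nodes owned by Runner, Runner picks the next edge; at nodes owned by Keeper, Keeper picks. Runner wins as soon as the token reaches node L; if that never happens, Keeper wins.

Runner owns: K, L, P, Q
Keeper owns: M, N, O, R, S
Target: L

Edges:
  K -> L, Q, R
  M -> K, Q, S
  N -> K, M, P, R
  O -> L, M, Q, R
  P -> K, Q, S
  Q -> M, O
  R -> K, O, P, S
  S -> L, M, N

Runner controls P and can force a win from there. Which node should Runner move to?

K

A0 = {L}
A1: add {K} — K (Runner) has K→L.
A2: add {P} — P (Runner) has P→K.
A3 = A2; e.g. M (Keeper) can still go to Q. Fixed point.
From P, successor K is in the attractor (rank 1); the other successors Q, S are not.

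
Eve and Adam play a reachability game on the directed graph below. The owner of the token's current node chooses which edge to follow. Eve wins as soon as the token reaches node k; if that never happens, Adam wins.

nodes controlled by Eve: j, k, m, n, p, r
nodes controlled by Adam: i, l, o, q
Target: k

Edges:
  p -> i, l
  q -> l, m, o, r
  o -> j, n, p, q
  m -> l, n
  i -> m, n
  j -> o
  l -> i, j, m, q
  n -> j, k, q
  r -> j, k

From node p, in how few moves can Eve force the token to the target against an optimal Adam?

4

A0 = {k}
A1: add {n, r} — n (Eve) has n→k; r (Eve) has r→k.
A2: add {m} — m (Eve) has m→n.
A3: add {i} — i (Adam): all of {m, n} already in.
A4: add {p} — p (Eve) has p→i.
A5 = A4; e.g. j (Eve) has no edge into A4. Fixed point.
p enters the attractor at level 4, so Eve can force the target in 4 moves from there.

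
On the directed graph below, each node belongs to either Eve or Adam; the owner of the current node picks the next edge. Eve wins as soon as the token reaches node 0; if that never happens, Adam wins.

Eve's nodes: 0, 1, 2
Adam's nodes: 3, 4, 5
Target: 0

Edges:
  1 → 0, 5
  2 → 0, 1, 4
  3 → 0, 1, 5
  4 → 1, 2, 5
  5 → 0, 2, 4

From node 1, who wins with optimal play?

Eve

A0 = {0}
A1: add {1, 2} — 1 (Eve) has 1→0; 2 (Eve) has 2→0.
A2 = A1; e.g. 3 (Adam) can still go to 5. Fixed point.
1 ∈ A1, so Eve can force the target.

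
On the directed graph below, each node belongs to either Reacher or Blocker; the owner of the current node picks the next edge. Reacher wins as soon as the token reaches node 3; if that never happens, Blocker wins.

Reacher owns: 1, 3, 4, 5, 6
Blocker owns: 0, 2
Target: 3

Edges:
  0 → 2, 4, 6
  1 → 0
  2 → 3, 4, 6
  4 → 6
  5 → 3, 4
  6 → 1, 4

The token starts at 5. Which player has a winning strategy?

Reacher

A0 = {3}
A1: add {5} — 5 (Reacher) has 5→3.
A2 = A1; e.g. 0 (Blocker) can still go to 2. Fixed point.
5 ∈ A1, so Reacher can force the target.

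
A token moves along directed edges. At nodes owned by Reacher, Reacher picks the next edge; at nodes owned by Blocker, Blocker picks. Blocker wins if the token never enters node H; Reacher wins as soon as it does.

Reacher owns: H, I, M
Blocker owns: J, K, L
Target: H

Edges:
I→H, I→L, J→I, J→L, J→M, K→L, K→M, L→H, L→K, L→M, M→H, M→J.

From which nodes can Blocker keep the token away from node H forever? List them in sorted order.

J, K, L

A0 = {H}
A1: add {I, M} — I (Reacher) has I→H; M (Reacher) has M→H.
A2 = A1; e.g. J (Blocker) can still go to L. Fixed point.
Reacher's attractor = {H, I, M}; Blocker avoids the target exactly from the complement.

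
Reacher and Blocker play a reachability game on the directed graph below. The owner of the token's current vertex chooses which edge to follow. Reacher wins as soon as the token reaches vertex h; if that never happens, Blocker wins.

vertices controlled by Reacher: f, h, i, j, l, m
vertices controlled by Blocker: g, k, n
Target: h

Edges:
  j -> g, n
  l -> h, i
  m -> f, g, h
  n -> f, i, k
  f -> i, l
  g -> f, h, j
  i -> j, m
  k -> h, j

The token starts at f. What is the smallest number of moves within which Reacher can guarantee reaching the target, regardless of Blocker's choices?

A0 = {h}
A1: add {l, m} — l (Reacher) has l→h; m (Reacher) has m→h.
A2: add {f, i} — f (Reacher) has f→l; i (Reacher) has i→m.
A3 = A2; e.g. g (Blocker) can still go to j. Fixed point.
f enters the attractor at level 2, so Reacher can force the target in 2 moves from there.

2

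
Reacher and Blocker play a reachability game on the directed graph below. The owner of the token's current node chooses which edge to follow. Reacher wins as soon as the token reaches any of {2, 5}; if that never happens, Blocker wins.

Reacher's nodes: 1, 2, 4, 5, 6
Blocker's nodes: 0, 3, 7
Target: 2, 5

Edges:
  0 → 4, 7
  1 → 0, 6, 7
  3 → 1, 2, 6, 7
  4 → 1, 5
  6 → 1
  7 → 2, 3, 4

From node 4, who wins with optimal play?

A0 = {2, 5}
A1: add {4} — 4 (Reacher) has 4→5.
A2 = A1; e.g. 0 (Blocker) can still go to 7. Fixed point.
4 ∈ A1, so Reacher can force the target.

Reacher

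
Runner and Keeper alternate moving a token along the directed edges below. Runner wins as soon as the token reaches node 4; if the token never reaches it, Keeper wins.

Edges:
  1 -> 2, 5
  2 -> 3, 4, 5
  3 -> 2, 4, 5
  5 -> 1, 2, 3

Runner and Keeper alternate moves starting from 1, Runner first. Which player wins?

Keeper

Track states (vertex, player-to-move).
A0 = {(4,Runner), (4,Keeper)}
A1: add {(2,Runner), (3,Runner)}.
A2 = A1; e.g. (1,Runner) stays out. (1,Runner) never enters ⇒ Keeper avoids the target.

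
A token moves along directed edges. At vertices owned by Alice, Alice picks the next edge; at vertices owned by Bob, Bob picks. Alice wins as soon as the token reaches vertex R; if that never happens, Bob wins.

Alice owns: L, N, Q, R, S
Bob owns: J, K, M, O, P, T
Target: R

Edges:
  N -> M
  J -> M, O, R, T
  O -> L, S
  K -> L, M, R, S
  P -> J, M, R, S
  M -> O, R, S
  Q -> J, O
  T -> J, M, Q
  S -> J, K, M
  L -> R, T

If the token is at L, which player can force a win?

A0 = {R}
A1: add {L} — L (Alice) has L→R.
A2 = A1; e.g. J (Bob) can still go to M. Fixed point.
L ∈ A1, so Alice can force the target.

Alice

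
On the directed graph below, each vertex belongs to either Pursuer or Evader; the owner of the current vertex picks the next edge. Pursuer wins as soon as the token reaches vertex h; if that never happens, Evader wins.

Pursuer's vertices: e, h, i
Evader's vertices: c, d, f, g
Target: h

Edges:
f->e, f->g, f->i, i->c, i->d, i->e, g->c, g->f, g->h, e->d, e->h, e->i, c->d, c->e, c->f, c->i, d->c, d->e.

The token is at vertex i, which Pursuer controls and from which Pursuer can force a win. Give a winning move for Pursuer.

e

A0 = {h}
A1: add {e} — e (Pursuer) has e→h.
A2: add {i} — i (Pursuer) has i→e.
A3 = A2; e.g. c (Evader) can still go to d. Fixed point.
From i, successor e is in the attractor (rank 1); the other successors c, d are not.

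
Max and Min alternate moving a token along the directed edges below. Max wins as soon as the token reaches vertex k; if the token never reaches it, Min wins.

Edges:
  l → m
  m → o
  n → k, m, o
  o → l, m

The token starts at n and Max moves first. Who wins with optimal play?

Max

Track states (vertex, player-to-move).
A0 = {(k,Max), (k,Min)}
A1: add {(n,Max)}.
(n,Max) ∈ A1 ⇒ Max forces the target.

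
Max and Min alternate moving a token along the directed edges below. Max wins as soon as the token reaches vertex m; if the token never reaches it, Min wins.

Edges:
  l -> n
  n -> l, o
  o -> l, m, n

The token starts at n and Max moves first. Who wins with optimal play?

Min

Track states (vertex, player-to-move).
A0 = {(m,Max), (m,Min)}
A1: add {(o,Max)}.
A2 = A1; e.g. (l,Max) stays out. (n,Max) never enters ⇒ Min avoids the target.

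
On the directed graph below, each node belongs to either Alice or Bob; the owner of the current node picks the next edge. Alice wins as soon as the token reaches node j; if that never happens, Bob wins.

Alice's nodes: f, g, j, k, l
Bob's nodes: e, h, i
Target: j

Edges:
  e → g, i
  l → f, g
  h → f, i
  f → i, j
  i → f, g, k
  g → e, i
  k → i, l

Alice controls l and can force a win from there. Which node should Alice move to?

f

A0 = {j}
A1: add {f} — f (Alice) has f→j.
A2: add {l} — l (Alice) has l→f.
A3: add {k} — k (Alice) has k→l.
A4 = A3; e.g. e (Bob) can still go to g. Fixed point.
From l, successor f is in the attractor (rank 1); the other successor g is not.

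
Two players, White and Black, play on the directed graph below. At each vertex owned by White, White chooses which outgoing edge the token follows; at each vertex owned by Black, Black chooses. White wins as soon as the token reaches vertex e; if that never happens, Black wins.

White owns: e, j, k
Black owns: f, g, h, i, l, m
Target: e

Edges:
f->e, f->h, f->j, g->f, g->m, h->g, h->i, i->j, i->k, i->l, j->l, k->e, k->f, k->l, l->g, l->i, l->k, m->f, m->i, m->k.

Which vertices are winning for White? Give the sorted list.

A0 = {e}
A1: add {k} — k (White) has k→e.
A2 = A1; e.g. f (Black) can still go to h. Fixed point.
White's winning region = {e, k}.

e, k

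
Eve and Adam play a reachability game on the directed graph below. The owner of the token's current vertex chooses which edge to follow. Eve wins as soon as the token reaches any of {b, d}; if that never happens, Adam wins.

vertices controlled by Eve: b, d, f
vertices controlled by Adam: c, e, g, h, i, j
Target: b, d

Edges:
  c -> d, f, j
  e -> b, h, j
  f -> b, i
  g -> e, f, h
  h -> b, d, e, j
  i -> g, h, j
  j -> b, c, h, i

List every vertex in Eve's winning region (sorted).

A0 = {b, d}
A1: add {f} — f (Eve) has f→b.
A2 = A1; e.g. c (Adam) can still go to j. Fixed point.
Eve's winning region = {b, d, f}.

b, d, f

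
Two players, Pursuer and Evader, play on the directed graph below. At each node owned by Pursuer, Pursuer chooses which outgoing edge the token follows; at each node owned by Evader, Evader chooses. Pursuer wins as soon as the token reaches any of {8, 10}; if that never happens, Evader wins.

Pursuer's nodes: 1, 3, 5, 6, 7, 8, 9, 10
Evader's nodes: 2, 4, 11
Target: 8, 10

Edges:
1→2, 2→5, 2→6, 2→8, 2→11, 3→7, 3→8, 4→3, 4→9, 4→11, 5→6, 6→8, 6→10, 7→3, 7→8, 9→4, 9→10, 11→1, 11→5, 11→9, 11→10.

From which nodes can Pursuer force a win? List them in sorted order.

A0 = {8, 10}
A1: add {3, 6, 7, 9} — 3 (Pursuer) has 3→8; 6 (Pursuer) has 6→8; 7 (Pursuer) has 7→8; 9 (Pursuer) has 9→10.
A2: add {5} — 5 (Pursuer) has 5→6.
A3 = A2; e.g. 1 (Pursuer) has no edge into A2. Fixed point.
Pursuer's winning region = {3, 5, 6, 7, 8, 9, 10}.

3, 5, 6, 7, 8, 9, 10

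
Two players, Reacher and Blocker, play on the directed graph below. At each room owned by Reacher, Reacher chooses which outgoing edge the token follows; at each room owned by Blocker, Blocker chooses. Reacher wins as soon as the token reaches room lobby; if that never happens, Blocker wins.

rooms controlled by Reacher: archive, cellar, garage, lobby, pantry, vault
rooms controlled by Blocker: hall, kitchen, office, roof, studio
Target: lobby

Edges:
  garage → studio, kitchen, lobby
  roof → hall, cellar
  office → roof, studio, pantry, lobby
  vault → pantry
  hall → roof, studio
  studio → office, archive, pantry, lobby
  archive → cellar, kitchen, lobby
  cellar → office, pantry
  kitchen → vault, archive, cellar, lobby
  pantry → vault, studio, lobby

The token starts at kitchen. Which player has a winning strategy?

Reacher

A0 = {lobby}
A1: add {archive, garage, pantry} — garage (Reacher) has garage→lobby; archive (Reacher) has archive→lobby; pantry (Reacher) has pantry→lobby.
A2: add {cellar, vault} — vault (Reacher) has vault→pantry; cellar (Reacher) has cellar→pantry.
A3: add {kitchen} — kitchen (Blocker): all of {vault, archive, cellar, lobby} already in.
A4 = A3; e.g. roof (Blocker) can still go to hall. Fixed point.
kitchen ∈ A3, so Reacher can force the target.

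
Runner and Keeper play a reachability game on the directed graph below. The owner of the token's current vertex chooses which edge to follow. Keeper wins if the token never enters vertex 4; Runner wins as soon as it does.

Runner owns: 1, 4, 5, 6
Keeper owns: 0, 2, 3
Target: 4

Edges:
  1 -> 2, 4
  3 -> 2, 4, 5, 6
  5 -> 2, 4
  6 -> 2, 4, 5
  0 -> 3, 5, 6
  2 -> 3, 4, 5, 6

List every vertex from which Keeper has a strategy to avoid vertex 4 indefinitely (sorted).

0, 2, 3

A0 = {4}
A1: add {1, 5, 6} — 1 (Runner) has 1→4; 5 (Runner) has 5→4; 6 (Runner) has 6→4.
A2 = A1; e.g. 0 (Keeper) can still go to 3. Fixed point.
Runner's attractor = {1, 4, 5, 6}; Keeper avoids the target exactly from the complement.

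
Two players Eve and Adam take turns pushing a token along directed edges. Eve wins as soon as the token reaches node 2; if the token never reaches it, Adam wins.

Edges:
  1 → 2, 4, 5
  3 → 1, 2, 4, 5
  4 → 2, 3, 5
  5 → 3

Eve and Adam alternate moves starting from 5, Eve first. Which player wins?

Track states (vertex, player-to-move).
A0 = {(2,Eve), (2,Adam)}
A1: add {(1,Eve), (3,Eve), (4,Eve)}.
A2: add {(5,Adam)}.
A3 = A2; e.g. (1,Adam) stays out. (5,Eve) never enters ⇒ Adam avoids the target.

Adam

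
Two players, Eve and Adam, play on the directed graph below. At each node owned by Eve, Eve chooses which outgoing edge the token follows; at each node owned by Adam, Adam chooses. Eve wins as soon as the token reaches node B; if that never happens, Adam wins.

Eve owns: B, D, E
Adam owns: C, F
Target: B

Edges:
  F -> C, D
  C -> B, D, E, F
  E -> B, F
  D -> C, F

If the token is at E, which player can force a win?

A0 = {B}
A1: add {E} — E (Eve) has E→B.
A2 = A1; e.g. C (Adam) can still go to D. Fixed point.
E ∈ A1, so Eve can force the target.

Eve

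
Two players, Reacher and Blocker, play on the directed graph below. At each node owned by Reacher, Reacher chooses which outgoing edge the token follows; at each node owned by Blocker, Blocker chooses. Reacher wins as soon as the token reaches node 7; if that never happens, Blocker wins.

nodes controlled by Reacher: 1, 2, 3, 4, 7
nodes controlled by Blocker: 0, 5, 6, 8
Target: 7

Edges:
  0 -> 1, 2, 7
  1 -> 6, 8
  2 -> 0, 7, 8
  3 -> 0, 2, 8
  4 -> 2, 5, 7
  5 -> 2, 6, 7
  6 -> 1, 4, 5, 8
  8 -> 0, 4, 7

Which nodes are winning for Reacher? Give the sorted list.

A0 = {7}
A1: add {2, 4} — 2 (Reacher) has 2→7; 4 (Reacher) has 4→7.
A2: add {3} — 3 (Reacher) has 3→2.
A3 = A2; e.g. 0 (Blocker) can still go to 1. Fixed point.
Reacher's winning region = {2, 3, 4, 7}.

2, 3, 4, 7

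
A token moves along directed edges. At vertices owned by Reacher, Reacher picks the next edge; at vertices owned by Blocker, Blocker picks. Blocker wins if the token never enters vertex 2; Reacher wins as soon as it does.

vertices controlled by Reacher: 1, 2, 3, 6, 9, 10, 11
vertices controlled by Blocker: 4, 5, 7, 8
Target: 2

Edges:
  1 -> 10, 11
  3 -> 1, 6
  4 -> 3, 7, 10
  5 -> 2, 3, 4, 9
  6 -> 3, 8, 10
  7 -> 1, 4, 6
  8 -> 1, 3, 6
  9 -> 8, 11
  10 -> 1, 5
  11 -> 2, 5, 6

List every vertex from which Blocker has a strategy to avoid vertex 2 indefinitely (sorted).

A0 = {2}
A1: add {11} — 11 (Reacher) has 11→2.
A2: add {1, 9} — 1 (Reacher) has 1→11; 9 (Reacher) has 9→11.
A3: add {3, 10} — 3 (Reacher) has 3→1; 10 (Reacher) has 10→1.
A4: add {6} — 6 (Reacher) has 6→3.
A5: add {8} — 8 (Blocker): all of {1, 3, 6} already in.
A6 = A5; e.g. 4 (Blocker) can still go to 7. Fixed point.
Reacher's attractor = {1, 2, 3, 6, 8, 9, 10, 11}; Blocker avoids the target exactly from the complement.

4, 5, 7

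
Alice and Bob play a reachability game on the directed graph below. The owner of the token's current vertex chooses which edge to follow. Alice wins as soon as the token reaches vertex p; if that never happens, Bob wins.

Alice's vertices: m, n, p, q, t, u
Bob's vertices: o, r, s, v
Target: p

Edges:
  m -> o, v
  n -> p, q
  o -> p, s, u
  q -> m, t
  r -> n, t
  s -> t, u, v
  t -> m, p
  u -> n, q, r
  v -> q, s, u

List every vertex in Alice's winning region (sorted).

A0 = {p}
A1: add {n, t} — n (Alice) has n→p; t (Alice) has t→p.
A2: add {q, r, u} — q (Alice) has q→t; r (Bob): all of {n, t} already in; u (Alice) has u→n.
A3 = A2; e.g. m (Alice) has no edge into A2. Fixed point.
Alice's winning region = {n, p, q, r, t, u}.

n, p, q, r, t, u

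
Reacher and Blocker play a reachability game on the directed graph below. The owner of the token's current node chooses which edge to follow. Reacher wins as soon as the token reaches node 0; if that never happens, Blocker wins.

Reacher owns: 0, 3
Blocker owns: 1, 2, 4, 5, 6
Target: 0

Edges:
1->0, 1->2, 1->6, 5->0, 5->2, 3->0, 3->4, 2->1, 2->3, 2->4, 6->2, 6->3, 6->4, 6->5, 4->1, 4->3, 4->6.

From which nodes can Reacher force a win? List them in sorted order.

A0 = {0}
A1: add {3} — 3 (Reacher) has 3→0.
A2 = A1; e.g. 1 (Blocker) can still go to 2. Fixed point.
Reacher's winning region = {0, 3}.

0, 3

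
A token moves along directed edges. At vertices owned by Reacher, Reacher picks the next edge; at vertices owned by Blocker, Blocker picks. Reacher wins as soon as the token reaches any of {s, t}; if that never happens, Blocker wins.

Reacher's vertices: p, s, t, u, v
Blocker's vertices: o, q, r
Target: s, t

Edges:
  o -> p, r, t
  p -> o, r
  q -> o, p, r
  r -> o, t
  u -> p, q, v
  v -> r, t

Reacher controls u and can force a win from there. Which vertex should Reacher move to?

v

A0 = {s, t}
A1: add {v} — v (Reacher) has v→t.
A2: add {u} — u (Reacher) has u→v.
A3 = A2; e.g. o (Blocker) can still go to p. Fixed point.
From u, successor v is in the attractor (rank 1); the other successors p, q are not.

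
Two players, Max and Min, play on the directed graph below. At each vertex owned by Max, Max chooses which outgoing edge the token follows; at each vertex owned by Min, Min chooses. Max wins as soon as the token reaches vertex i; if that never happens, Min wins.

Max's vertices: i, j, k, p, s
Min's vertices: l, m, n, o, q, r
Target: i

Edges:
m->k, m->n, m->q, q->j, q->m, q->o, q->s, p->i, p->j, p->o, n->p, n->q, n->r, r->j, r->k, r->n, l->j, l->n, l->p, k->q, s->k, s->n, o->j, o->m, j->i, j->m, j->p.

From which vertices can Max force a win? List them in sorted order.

A0 = {i}
A1: add {j, p} — j (Max) has j→i; p (Max) has p→i.
A2 = A1; e.g. k (Max) has no edge into A1. Fixed point.
Max's winning region = {i, j, p}.

i, j, p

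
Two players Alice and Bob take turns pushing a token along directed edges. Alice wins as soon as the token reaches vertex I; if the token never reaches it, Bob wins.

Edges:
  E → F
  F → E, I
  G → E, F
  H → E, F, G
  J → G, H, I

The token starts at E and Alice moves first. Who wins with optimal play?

Bob

Track states (vertex, player-to-move).
A0 = {(I,Alice), (I,Bob)}
A1: add {(F,Alice), (J,Alice)}.
A2: add {(E,Bob)}.
A3: add {(G,Alice), (H,Alice)}.
A4: add {(J,Bob)}.
A5 = A4; e.g. (E,Alice) stays out. (E,Alice) never enters ⇒ Bob avoids the target.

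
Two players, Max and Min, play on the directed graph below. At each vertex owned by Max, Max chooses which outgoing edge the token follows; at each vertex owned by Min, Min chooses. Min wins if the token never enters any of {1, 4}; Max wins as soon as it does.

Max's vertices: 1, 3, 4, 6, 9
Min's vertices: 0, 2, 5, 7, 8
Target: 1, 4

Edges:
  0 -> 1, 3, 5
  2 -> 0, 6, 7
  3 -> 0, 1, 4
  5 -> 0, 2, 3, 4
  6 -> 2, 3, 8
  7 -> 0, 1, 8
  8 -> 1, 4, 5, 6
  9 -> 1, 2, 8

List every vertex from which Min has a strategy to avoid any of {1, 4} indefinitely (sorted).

A0 = {1, 4}
A1: add {3, 9} — 3 (Max) has 3→1; 9 (Max) has 9→1.
A2: add {6} — 6 (Max) has 6→3.
A3 = A2; e.g. 0 (Min) can still go to 5. Fixed point.
Max's attractor = {1, 3, 4, 6, 9}; Min avoids the target exactly from the complement.

0, 2, 5, 7, 8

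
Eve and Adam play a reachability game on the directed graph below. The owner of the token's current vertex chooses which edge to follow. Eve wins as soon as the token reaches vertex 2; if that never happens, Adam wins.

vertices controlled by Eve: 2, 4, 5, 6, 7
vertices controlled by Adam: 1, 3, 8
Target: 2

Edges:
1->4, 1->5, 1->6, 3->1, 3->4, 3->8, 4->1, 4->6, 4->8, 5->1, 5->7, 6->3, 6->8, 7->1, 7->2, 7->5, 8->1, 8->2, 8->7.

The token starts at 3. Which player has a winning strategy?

Adam

A0 = {2}
A1: add {7} — 7 (Eve) has 7→2.
A2: add {5} — 5 (Eve) has 5→7.
A3 = A2; e.g. 1 (Adam) can still go to 4. Fixed point.
3 never enters the attractor, so Adam can avoid the target forever.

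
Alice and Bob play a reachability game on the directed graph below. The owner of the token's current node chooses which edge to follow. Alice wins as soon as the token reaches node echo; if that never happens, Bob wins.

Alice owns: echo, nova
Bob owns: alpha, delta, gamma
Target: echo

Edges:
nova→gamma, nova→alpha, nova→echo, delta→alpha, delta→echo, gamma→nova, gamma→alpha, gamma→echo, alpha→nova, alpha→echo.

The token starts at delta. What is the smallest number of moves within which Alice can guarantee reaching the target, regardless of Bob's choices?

3

A0 = {echo}
A1: add {nova} — nova (Alice) has nova→echo.
A2: add {alpha} — alpha (Bob): all of {nova, echo} already in.
A3: add {delta, gamma} — delta (Bob): all of {alpha, echo} already in; gamma (Bob): all of {nova, alpha, echo} already in.
A3 = all vertices. Fixed point.
delta enters the attractor at level 3, so Alice can force the target in 3 moves from there.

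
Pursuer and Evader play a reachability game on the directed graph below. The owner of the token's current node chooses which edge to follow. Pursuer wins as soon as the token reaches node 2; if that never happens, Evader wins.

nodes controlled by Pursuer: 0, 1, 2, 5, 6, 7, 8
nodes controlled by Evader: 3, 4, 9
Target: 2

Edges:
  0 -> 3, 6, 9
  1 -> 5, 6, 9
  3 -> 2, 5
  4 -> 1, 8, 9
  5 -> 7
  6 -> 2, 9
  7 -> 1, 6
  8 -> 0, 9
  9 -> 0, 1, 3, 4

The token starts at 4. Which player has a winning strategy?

Evader

A0 = {2}
A1: add {6} — 6 (Pursuer) has 6→2.
A2: add {0, 1, 7} — 0 (Pursuer) has 0→6; 1 (Pursuer) has 1→6; 7 (Pursuer) has 7→6.
A3: add {5, 8} — 5 (Pursuer) has 5→7; 8 (Pursuer) has 8→0.
A4: add {3} — 3 (Evader): all of {2, 5} already in.
A5 = A4; e.g. 4 (Evader) can still go to 9. Fixed point.
4 never enters the attractor, so Evader can avoid the target forever.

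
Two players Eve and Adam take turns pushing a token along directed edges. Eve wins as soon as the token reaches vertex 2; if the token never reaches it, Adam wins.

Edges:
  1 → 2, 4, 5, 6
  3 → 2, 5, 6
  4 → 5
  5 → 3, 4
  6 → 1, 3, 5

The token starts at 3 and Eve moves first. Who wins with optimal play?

Eve

Track states (vertex, player-to-move).
A0 = {(2,Eve), (2,Adam)}
A1: add {(1,Eve), (3,Eve)}.
(3,Eve) ∈ A1 ⇒ Eve forces the target.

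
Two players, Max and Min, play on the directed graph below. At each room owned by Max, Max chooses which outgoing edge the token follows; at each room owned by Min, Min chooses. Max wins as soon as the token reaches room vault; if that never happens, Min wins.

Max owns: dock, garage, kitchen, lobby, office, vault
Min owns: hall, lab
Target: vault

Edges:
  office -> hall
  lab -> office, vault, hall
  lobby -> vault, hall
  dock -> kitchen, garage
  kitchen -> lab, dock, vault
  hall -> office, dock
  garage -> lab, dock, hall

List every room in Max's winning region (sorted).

dock, garage, kitchen, lobby, vault

A0 = {vault}
A1: add {kitchen, lobby} — lobby (Max) has lobby→vault; kitchen (Max) has kitchen→vault.
A2: add {dock} — dock (Max) has dock→kitchen.
A3: add {garage} — garage (Max) has garage→dock.
A4 = A3; e.g. office (Max) has no edge into A3. Fixed point.
Max's winning region = {dock, garage, kitchen, lobby, vault}.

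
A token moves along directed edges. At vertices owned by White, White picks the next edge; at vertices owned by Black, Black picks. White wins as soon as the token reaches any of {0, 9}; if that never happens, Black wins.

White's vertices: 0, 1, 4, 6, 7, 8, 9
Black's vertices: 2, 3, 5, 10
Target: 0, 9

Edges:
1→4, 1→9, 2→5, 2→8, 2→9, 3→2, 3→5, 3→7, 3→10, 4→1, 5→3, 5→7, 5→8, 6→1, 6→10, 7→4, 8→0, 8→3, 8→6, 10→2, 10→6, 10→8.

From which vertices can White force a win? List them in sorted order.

A0 = {0, 9}
A1: add {1, 8} — 1 (White) has 1→9; 8 (White) has 8→0.
A2: add {4, 6} — 4 (White) has 4→1; 6 (White) has 6→1.
A3: add {7} — 7 (White) has 7→4.
A4 = A3; e.g. 2 (Black) can still go to 5. Fixed point.
White's winning region = {0, 1, 4, 6, 7, 8, 9}.

0, 1, 4, 6, 7, 8, 9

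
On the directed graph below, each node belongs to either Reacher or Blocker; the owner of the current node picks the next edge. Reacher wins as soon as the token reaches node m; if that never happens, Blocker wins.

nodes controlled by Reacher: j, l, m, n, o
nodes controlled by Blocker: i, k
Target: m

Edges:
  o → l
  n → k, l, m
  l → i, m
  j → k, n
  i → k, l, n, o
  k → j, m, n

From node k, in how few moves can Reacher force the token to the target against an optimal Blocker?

3

A0 = {m}
A1: add {l, n} — l (Reacher) has l→m; n (Reacher) has n→m.
A2: add {j, o} — j (Reacher) has j→n; o (Reacher) has o→l.
A3: add {k} — k (Blocker): all of {j, m, n} already in.
k enters the attractor at level 3, so Reacher can force the target in 3 moves from there.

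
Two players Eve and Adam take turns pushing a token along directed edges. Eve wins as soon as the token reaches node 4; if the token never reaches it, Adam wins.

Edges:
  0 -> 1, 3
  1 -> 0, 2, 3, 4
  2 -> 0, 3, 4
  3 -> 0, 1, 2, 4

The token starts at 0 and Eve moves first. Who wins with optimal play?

Track states (vertex, player-to-move).
A0 = {(4,Eve), (4,Adam)}
A1: add {(1,Eve), (2,Eve), (3,Eve)}.
A2: add {(0,Adam)}.
A3 = A2; e.g. (0,Eve) stays out. (0,Eve) never enters ⇒ Adam avoids the target.

Adam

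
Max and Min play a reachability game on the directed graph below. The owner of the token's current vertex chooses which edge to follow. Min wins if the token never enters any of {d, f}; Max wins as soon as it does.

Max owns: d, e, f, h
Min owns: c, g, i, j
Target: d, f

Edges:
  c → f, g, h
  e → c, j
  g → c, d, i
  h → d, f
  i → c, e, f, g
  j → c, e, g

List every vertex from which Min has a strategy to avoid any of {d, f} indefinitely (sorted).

c, e, g, i, j

A0 = {d, f}
A1: add {h} — h (Max) has h→d.
A2 = A1; e.g. c (Min) can still go to g. Fixed point.
Max's attractor = {d, f, h}; Min avoids the target exactly from the complement.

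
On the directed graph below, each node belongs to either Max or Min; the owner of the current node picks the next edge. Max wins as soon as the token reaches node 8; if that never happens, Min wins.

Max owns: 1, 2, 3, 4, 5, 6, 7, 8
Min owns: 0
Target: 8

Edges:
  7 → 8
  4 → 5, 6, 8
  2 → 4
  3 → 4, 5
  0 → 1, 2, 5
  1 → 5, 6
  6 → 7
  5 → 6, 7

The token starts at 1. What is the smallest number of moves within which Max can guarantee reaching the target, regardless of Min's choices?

A0 = {8}
A1: add {4, 7} — 4 (Max) has 4→8; 7 (Max) has 7→8.
A2: add {2, 3, 5, 6} — 2 (Max) has 2→4; 3 (Max) has 3→4; 5 (Max) has 5→7; 6 (Max) has 6→7.
A3: add {1} — 1 (Max) has 1→5.
1 enters the attractor at level 3, so Max can force the target in 3 moves from there.

3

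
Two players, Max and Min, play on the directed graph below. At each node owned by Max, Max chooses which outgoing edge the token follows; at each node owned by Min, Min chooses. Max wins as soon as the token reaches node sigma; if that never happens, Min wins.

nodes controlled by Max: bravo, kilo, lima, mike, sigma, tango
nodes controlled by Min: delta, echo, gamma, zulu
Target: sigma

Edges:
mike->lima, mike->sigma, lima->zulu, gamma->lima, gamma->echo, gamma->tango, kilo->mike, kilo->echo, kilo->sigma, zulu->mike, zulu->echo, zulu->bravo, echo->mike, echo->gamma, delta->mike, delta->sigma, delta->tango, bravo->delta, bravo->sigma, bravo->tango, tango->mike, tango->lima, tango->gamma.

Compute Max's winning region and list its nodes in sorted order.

A0 = {sigma}
A1: add {bravo, kilo, mike} — mike (Max) has mike→sigma; kilo (Max) has kilo→sigma; bravo (Max) has bravo→sigma.
A2: add {tango} — tango (Max) has tango→mike.
A3: add {delta} — delta (Min): all of {mike, sigma, tango} already in.
A4 = A3; e.g. lima (Max) has no edge into A3. Fixed point.
Max's winning region = {bravo, delta, kilo, mike, sigma, tango}.

bravo, delta, kilo, mike, sigma, tango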